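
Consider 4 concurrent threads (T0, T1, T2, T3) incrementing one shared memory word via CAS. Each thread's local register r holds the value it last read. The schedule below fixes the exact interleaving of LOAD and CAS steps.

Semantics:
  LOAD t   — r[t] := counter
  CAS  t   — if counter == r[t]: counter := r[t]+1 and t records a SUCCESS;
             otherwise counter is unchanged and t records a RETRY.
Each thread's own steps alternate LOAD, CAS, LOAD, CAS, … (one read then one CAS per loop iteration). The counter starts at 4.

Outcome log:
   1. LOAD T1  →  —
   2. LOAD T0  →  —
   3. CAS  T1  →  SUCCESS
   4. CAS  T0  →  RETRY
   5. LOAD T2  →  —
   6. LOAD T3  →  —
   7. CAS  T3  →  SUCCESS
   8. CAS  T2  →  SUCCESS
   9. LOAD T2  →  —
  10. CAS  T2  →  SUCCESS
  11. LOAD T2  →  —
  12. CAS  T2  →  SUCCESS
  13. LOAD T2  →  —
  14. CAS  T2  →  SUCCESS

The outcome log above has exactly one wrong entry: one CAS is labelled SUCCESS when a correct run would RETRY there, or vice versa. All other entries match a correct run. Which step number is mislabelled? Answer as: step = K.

step = 8

Reference trace:
step 1: T1 LOAD ⇒ load; ctr=4 reg=4
step 2: T0 LOAD ⇒ load; ctr=4 reg=4
step 3: T1 CAS ⇒ ok; ctr=5 reg=4
step 4: T0 CAS ⇒ retry; ctr=5 reg=4
step 5: T2 LOAD ⇒ load; ctr=5 reg=5
step 6: T3 LOAD ⇒ load; ctr=5 reg=5
step 7: T3 CAS ⇒ ok; ctr=6 reg=5
step 8: T2 CAS ⇒ retry; ctr=6 reg=5
step 9: T2 LOAD ⇒ load; ctr=6 reg=6
step 10: T2 CAS ⇒ ok; ctr=7 reg=6
step 11: T2 LOAD ⇒ load; ctr=7 reg=7
step 12: T2 CAS ⇒ ok; ctr=8 reg=7
step 13: T2 LOAD ⇒ load; ctr=8 reg=8
step 14: T2 CAS ⇒ ok; ctr=9 reg=8
Mismatch at 8.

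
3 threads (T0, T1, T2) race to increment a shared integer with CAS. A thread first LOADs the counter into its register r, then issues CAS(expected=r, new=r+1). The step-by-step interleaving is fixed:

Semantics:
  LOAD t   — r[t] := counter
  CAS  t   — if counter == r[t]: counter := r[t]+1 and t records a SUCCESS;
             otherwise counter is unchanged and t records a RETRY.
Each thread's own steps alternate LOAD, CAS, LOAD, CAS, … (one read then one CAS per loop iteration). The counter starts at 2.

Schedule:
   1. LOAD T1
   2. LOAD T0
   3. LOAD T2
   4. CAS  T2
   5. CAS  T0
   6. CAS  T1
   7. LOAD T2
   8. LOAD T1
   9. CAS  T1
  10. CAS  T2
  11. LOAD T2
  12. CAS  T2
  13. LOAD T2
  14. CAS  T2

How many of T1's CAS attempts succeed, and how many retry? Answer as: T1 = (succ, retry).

T1 = (1, 1)

T1 LOAD — after: cnt=2, r=2 — load
T0 LOAD — after: cnt=2, r=2 — load
T2 LOAD — after: cnt=2, r=2 — load
T2 CAS — after: cnt=3, r=2 — ok
T0 CAS — after: cnt=3, r=2 — retry
T1 CAS — after: cnt=3, r=2 — retry
T2 LOAD — after: cnt=3, r=3 — load
T1 LOAD — after: cnt=3, r=3 — load
T1 CAS — after: cnt=4, r=3 — ok
T2 CAS — after: cnt=4, r=3 — retry
T2 LOAD — after: cnt=4, r=4 — load
T2 CAS — after: cnt=5, r=4 — ok
T2 LOAD — after: cnt=5, r=5 — load
T2 CAS — after: cnt=6, r=5 — ok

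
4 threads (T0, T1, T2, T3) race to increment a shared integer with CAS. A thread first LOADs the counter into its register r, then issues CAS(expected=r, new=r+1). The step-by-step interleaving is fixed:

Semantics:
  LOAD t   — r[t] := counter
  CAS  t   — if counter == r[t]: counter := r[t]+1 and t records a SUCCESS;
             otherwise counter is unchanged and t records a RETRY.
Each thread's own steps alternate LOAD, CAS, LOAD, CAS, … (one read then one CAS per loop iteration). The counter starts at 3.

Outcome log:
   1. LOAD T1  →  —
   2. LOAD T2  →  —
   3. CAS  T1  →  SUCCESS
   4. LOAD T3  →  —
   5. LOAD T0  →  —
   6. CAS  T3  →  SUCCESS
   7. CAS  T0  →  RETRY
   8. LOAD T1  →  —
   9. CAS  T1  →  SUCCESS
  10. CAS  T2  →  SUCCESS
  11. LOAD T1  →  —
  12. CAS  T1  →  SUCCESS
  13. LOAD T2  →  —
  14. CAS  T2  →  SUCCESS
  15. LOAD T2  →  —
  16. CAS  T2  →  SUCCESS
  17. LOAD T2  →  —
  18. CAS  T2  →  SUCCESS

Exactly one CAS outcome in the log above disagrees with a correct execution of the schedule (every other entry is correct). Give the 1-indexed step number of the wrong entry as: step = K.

Reference trace:
step 1: T1 LOAD ⇒ load; ctr=3 reg=3
step 2: T2 LOAD ⇒ load; ctr=3 reg=3
step 3: T1 CAS ⇒ ok; ctr=4 reg=3
step 4: T3 LOAD ⇒ load; ctr=4 reg=4
step 5: T0 LOAD ⇒ load; ctr=4 reg=4
step 6: T3 CAS ⇒ ok; ctr=5 reg=4
step 7: T0 CAS ⇒ retry; ctr=5 reg=4
step 8: T1 LOAD ⇒ load; ctr=5 reg=5
step 9: T1 CAS ⇒ ok; ctr=6 reg=5
step 10: T2 CAS ⇒ retry; ctr=6 reg=3
step 11: T1 LOAD ⇒ load; ctr=6 reg=6
step 12: T1 CAS ⇒ ok; ctr=7 reg=6
step 13: T2 LOAD ⇒ load; ctr=7 reg=7
step 14: T2 CAS ⇒ ok; ctr=8 reg=7
step 15: T2 LOAD ⇒ load; ctr=8 reg=8
step 16: T2 CAS ⇒ ok; ctr=9 reg=8
step 17: T2 LOAD ⇒ load; ctr=9 reg=9
step 18: T2 CAS ⇒ ok; ctr=10 reg=9
Log disagrees first at step 10.

step = 10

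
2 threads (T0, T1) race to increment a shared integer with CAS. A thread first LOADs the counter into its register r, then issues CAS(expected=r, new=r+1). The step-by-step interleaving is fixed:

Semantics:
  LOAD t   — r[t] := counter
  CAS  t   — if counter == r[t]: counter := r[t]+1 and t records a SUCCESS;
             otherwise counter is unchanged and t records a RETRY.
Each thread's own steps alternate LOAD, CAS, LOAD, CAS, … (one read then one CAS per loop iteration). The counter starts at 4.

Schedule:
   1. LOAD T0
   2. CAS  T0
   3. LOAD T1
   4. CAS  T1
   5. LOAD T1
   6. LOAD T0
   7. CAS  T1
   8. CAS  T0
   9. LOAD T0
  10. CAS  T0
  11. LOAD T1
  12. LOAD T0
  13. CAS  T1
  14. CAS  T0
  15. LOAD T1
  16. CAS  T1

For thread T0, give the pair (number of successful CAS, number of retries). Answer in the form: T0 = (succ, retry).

T0 = (2, 2)

#1 T0 reads 4
#2 T0 CAS(4→5) writes; counter now 5
#3 T1 reads 5
#4 T1 CAS(5→6) writes; counter now 6
#5 T1 reads 6
#6 T0 reads 6
#7 T1 CAS(6→7) writes; counter now 7
#8 T0 CAS(6→7) fails; counter now 7
#9 T0 reads 7
#10 T0 CAS(7→8) writes; counter now 8
#11 T1 reads 8
#12 T0 reads 8
#13 T1 CAS(8→9) writes; counter now 9
#14 T0 CAS(8→9) fails; counter now 9
#15 T1 reads 9
#16 T1 CAS(9→10) writes; counter now 10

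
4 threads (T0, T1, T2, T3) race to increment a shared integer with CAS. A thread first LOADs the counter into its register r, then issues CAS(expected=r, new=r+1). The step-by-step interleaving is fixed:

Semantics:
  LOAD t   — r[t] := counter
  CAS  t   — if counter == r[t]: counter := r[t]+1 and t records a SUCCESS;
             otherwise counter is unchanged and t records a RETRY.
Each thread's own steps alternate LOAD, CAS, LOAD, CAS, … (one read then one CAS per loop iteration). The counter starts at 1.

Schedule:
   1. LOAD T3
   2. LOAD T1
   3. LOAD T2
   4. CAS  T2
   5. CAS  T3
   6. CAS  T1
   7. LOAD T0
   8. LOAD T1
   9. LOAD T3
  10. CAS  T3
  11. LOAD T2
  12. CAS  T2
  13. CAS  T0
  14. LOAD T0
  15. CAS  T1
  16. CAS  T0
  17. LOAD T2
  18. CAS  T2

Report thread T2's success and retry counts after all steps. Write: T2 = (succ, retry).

T2 = (3, 0)

[1] T3.load  rd  (counter 1, T3.r 1)
[2] T1.load  rd  (counter 1, T1.r 1)
[3] T2.load  rd  (counter 1, T2.r 1)
[4] T2.cas  hit  (counter 2, T2.r 1)
[5] T3.cas  miss  (counter 2, T3.r 1)
[6] T1.cas  miss  (counter 2, T1.r 1)
[7] T0.load  rd  (counter 2, T0.r 2)
[8] T1.load  rd  (counter 2, T1.r 2)
[9] T3.load  rd  (counter 2, T3.r 2)
[10] T3.cas  hit  (counter 3, T3.r 2)
[11] T2.load  rd  (counter 3, T2.r 3)
[12] T2.cas  hit  (counter 4, T2.r 3)
[13] T0.cas  miss  (counter 4, T0.r 2)
[14] T0.load  rd  (counter 4, T0.r 4)
[15] T1.cas  miss  (counter 4, T1.r 2)
[16] T0.cas  hit  (counter 5, T0.r 4)
[17] T2.load  rd  (counter 5, T2.r 5)
[18] T2.cas  hit  (counter 6, T2.r 5)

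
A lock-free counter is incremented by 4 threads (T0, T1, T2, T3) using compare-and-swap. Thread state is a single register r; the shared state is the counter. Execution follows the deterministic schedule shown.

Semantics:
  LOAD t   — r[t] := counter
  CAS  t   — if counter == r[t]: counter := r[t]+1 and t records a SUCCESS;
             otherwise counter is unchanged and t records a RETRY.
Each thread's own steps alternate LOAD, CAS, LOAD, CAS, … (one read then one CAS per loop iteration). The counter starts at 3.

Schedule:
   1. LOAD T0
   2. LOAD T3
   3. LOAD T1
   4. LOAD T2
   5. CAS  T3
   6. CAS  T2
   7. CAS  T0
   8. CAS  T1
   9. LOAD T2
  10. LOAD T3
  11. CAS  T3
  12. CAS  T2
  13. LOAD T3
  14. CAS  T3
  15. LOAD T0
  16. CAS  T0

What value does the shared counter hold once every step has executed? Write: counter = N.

#1 T0 reads 3
#2 T3 reads 3
#3 T1 reads 3
#4 T2 reads 3
#5 T3 CAS(3→4) writes; counter now 4
#6 T2 CAS(3→4) fails; counter now 4
#7 T0 CAS(3→4) fails; counter now 4
#8 T1 CAS(3→4) fails; counter now 4
#9 T2 reads 4
#10 T3 reads 4
#11 T3 CAS(4→5) writes; counter now 5
#12 T2 CAS(4→5) fails; counter now 5
#13 T3 reads 5
#14 T3 CAS(5→6) writes; counter now 6
#15 T0 reads 6
#16 T0 CAS(6→7) writes; counter now 7

counter = 7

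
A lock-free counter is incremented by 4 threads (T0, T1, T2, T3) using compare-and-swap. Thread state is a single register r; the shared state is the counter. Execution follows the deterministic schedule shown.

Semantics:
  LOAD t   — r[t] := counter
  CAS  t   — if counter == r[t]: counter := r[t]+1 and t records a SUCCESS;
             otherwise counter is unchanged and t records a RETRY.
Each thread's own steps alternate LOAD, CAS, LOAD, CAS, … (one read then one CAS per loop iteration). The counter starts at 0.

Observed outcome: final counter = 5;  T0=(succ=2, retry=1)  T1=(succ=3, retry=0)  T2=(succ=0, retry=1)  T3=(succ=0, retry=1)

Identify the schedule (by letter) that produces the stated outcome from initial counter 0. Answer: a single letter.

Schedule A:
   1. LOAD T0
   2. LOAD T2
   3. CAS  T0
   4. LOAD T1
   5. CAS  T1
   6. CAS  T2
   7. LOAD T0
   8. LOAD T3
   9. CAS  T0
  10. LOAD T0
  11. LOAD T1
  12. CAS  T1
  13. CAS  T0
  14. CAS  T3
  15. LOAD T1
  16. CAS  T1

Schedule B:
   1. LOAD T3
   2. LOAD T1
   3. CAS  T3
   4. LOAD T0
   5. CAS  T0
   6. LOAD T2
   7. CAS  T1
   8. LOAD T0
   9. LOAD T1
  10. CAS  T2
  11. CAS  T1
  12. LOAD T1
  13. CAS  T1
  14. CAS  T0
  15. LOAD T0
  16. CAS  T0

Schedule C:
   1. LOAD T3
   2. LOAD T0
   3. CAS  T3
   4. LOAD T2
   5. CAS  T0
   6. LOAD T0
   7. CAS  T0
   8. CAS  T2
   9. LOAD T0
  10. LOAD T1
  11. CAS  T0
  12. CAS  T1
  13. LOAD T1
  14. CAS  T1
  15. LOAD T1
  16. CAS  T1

A

Tracing schedule A:
#1 T0 reads 0
#2 T2 reads 0
#3 T0 CAS(0→1) writes; counter now 1
#4 T1 reads 1
#5 T1 CAS(1→2) writes; counter now 2
#6 T2 CAS(0→1) fails; counter now 2
#7 T0 reads 2
#8 T3 reads 2
#9 T0 CAS(2→3) writes; counter now 3
#10 T0 reads 3
#11 T1 reads 3
#12 T1 CAS(3→4) writes; counter now 4
#13 T0 CAS(3→4) fails; counter now 4
#14 T3 CAS(2→3) fails; counter now 4
#15 T1 reads 4
#16 T1 CAS(4→5) writes; counter now 5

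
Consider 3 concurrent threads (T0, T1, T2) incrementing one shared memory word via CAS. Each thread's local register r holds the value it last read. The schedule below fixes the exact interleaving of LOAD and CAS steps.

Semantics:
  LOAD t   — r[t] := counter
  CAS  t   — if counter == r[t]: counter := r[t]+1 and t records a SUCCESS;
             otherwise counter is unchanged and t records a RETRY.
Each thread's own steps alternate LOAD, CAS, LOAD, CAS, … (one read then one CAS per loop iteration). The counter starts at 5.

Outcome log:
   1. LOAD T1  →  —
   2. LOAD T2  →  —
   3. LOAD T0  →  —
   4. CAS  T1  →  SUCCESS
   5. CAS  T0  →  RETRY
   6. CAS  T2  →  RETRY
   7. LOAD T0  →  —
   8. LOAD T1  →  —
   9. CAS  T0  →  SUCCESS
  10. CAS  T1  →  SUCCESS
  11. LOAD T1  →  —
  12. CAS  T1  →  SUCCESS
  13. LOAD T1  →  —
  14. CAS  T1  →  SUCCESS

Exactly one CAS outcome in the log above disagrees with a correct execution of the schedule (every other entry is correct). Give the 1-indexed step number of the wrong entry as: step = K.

step = 10

Re-executing:
   1) LOAD T1:  M=5  r_T1=5
   2) LOAD T2:  M=5  r_T2=5
   3) LOAD T0:  M=5  r_T0=5
   4) CAS  T1:  M=6  r_T1=5 ✓
   5) CAS  T0:  M=6  r_T0=5 ✗
   6) CAS  T2:  M=6  r_T2=5 ✗
   7) LOAD T0:  M=6  r_T0=6
   8) LOAD T1:  M=6  r_T1=6
   9) CAS  T0:  M=7  r_T0=6 ✓
  10) CAS  T1:  M=7  r_T1=6 ✗
  11) LOAD T1:  M=7  r_T1=7
  12) CAS  T1:  M=8  r_T1=7 ✓
  13) LOAD T1:  M=8  r_T1=8
  14) CAS  T1:  M=9  r_T1=8 ✓
Log disagrees first at step 10.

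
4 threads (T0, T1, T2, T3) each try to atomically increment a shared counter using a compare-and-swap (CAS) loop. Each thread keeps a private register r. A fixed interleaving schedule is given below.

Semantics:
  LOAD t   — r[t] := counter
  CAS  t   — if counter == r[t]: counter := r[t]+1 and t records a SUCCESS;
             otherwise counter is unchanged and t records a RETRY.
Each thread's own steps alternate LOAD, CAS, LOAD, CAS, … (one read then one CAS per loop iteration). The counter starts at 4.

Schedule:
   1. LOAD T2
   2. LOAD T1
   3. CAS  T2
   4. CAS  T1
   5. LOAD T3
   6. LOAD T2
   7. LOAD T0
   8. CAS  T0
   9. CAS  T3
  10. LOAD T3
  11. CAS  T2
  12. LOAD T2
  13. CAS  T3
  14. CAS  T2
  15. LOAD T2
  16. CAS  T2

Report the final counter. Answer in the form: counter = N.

counter = 8

1. LOAD T2 → mem=4 r[T2]=4 [LOAD]
2. LOAD T1 → mem=4 r[T1]=4 [LOAD]
3. CAS T2 → mem=5 r[T2]=4 [OK]
4. CAS T1 → mem=5 r[T1]=4 [RETRY]
5. LOAD T3 → mem=5 r[T3]=5 [LOAD]
6. LOAD T2 → mem=5 r[T2]=5 [LOAD]
7. LOAD T0 → mem=5 r[T0]=5 [LOAD]
8. CAS T0 → mem=6 r[T0]=5 [OK]
9. CAS T3 → mem=6 r[T3]=5 [RETRY]
10. LOAD T3 → mem=6 r[T3]=6 [LOAD]
11. CAS T2 → mem=6 r[T2]=5 [RETRY]
12. LOAD T2 → mem=6 r[T2]=6 [LOAD]
13. CAS T3 → mem=7 r[T3]=6 [OK]
14. CAS T2 → mem=7 r[T2]=6 [RETRY]
15. LOAD T2 → mem=7 r[T2]=7 [LOAD]
16. CAS T2 → mem=8 r[T2]=7 [OK]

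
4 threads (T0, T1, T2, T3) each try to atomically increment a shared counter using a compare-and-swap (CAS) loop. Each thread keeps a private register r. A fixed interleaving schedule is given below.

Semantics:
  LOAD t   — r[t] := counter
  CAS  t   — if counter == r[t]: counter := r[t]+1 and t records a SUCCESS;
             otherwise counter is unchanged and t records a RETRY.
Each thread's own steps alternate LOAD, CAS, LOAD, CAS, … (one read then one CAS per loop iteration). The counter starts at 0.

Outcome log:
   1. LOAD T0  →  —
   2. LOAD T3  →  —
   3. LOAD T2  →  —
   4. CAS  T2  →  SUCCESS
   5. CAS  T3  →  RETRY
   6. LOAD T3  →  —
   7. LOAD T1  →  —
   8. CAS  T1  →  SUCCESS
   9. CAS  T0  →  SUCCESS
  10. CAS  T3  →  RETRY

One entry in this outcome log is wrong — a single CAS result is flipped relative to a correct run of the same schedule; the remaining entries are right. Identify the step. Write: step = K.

Correct run:
step 1: T0 LOAD ⇒ load; ctr=0 reg=0
step 2: T3 LOAD ⇒ load; ctr=0 reg=0
step 3: T2 LOAD ⇒ load; ctr=0 reg=0
step 4: T2 CAS ⇒ ok; ctr=1 reg=0
step 5: T3 CAS ⇒ retry; ctr=1 reg=0
step 6: T3 LOAD ⇒ load; ctr=1 reg=1
step 7: T1 LOAD ⇒ load; ctr=1 reg=1
step 8: T1 CAS ⇒ ok; ctr=2 reg=1
step 9: T0 CAS ⇒ retry; ctr=2 reg=0
step 10: T3 CAS ⇒ retry; ctr=2 reg=1
Mismatch at 9.

step = 9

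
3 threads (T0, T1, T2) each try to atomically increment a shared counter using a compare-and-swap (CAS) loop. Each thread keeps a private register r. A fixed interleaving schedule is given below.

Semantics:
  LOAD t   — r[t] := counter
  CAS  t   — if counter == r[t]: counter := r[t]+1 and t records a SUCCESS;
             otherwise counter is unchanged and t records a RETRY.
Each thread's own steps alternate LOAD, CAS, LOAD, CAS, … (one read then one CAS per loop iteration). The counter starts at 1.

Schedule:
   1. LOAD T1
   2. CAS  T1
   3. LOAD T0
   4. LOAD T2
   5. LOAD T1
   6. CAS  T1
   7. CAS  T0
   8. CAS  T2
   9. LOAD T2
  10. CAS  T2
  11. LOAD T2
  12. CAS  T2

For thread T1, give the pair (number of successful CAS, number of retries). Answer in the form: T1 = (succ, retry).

T1 = (2, 0)

step 1: T1 LOAD ⇒ load; ctr=1 reg=1
step 2: T1 CAS ⇒ ok; ctr=2 reg=1
step 3: T0 LOAD ⇒ load; ctr=2 reg=2
step 4: T2 LOAD ⇒ load; ctr=2 reg=2
step 5: T1 LOAD ⇒ load; ctr=2 reg=2
step 6: T1 CAS ⇒ ok; ctr=3 reg=2
step 7: T0 CAS ⇒ retry; ctr=3 reg=2
step 8: T2 CAS ⇒ retry; ctr=3 reg=2
step 9: T2 LOAD ⇒ load; ctr=3 reg=3
step 10: T2 CAS ⇒ ok; ctr=4 reg=3
step 11: T2 LOAD ⇒ load; ctr=4 reg=4
step 12: T2 CAS ⇒ ok; ctr=5 reg=4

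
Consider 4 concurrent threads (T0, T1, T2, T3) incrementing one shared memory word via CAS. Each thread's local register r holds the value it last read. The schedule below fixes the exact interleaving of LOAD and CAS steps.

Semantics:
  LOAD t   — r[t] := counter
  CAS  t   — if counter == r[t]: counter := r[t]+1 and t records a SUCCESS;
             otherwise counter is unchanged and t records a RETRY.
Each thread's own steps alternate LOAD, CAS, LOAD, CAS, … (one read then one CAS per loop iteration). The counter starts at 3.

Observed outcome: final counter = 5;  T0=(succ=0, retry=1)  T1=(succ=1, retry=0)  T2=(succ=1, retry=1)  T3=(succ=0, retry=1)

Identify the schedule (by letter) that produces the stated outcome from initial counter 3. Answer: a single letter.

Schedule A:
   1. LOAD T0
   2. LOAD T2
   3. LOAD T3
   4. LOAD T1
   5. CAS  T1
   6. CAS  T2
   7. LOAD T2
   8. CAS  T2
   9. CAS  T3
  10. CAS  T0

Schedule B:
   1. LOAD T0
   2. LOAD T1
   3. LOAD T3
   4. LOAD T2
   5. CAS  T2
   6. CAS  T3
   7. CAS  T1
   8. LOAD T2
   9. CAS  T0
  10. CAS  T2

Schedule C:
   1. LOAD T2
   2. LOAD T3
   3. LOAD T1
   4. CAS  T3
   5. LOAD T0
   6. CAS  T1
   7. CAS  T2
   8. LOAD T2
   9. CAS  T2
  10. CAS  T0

Simulating candidate A:
T0 LOAD — after: cnt=3, r=3 — load
T2 LOAD — after: cnt=3, r=3 — load
T3 LOAD — after: cnt=3, r=3 — load
T1 LOAD — after: cnt=3, r=3 — load
T1 CAS — after: cnt=4, r=3 — ok
T2 CAS — after: cnt=4, r=3 — retry
T2 LOAD — after: cnt=4, r=4 — load
T2 CAS — after: cnt=5, r=4 — ok
T3 CAS — after: cnt=5, r=3 — retry
T0 CAS — after: cnt=5, r=3 — retry

A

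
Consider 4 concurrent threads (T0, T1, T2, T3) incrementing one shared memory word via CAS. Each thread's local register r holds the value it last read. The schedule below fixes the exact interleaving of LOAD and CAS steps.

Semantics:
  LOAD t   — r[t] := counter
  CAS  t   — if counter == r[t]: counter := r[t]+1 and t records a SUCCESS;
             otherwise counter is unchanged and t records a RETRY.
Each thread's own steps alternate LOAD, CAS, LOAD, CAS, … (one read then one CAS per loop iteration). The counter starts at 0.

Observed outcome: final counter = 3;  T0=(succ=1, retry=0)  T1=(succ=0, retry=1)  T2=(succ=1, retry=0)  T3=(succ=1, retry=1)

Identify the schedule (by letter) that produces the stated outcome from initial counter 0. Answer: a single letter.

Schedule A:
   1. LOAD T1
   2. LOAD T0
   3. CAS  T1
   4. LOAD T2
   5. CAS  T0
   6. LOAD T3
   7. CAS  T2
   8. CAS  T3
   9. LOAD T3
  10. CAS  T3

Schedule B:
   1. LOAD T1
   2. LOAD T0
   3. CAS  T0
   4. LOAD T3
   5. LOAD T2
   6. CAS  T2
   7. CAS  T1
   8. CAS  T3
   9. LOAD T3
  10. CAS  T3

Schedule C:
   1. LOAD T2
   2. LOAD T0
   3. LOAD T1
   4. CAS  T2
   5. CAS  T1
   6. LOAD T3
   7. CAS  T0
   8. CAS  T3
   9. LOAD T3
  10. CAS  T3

Tracing schedule B:
[1] T1.load  rd  (counter 0, T1.r 0)
[2] T0.load  rd  (counter 0, T0.r 0)
[3] T0.cas  hit  (counter 1, T0.r 0)
[4] T3.load  rd  (counter 1, T3.r 1)
[5] T2.load  rd  (counter 1, T2.r 1)
[6] T2.cas  hit  (counter 2, T2.r 1)
[7] T1.cas  miss  (counter 2, T1.r 0)
[8] T3.cas  miss  (counter 2, T3.r 1)
[9] T3.load  rd  (counter 2, T3.r 2)
[10] T3.cas  hit  (counter 3, T3.r 2)

B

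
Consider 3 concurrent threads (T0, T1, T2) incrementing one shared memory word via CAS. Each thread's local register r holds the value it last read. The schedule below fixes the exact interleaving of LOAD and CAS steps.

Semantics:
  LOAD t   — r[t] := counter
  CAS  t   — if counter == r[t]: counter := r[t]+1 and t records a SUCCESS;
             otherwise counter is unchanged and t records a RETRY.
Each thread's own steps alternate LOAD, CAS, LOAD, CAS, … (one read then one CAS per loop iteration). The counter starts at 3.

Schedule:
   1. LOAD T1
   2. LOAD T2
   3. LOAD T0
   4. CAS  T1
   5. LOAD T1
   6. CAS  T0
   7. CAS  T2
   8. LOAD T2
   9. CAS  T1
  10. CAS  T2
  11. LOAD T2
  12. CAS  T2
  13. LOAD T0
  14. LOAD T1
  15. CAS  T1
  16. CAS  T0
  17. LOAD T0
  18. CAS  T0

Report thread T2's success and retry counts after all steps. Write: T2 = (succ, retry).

#1 T1 reads 3
#2 T2 reads 3
#3 T0 reads 3
#4 T1 CAS(3→4) writes; counter now 4
#5 T1 reads 4
#6 T0 CAS(3→4) fails; counter now 4
#7 T2 CAS(3→4) fails; counter now 4
#8 T2 reads 4
#9 T1 CAS(4→5) writes; counter now 5
#10 T2 CAS(4→5) fails; counter now 5
#11 T2 reads 5
#12 T2 CAS(5→6) writes; counter now 6
#13 T0 reads 6
#14 T1 reads 6
#15 T1 CAS(6→7) writes; counter now 7
#16 T0 CAS(6→7) fails; counter now 7
#17 T0 reads 7
#18 T0 CAS(7→8) writes; counter now 8

T2 = (1, 2)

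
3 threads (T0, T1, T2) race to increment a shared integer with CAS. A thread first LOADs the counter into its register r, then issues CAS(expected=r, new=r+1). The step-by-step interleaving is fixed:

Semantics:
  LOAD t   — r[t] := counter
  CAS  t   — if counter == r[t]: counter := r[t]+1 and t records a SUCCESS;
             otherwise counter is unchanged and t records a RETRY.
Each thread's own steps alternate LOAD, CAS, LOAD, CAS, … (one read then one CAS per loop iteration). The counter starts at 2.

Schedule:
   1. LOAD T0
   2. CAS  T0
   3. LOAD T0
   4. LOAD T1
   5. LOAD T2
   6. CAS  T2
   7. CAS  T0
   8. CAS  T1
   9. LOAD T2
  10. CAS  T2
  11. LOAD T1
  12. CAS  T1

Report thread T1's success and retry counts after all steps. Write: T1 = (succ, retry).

T1 = (1, 1)

T0 LOAD — after: cnt=2, r=2 — load
T0 CAS — after: cnt=3, r=2 — ok
T0 LOAD — after: cnt=3, r=3 — load
T1 LOAD — after: cnt=3, r=3 — load
T2 LOAD — after: cnt=3, r=3 — load
T2 CAS — after: cnt=4, r=3 — ok
T0 CAS — after: cnt=4, r=3 — retry
T1 CAS — after: cnt=4, r=3 — retry
T2 LOAD — after: cnt=4, r=4 — load
T2 CAS — after: cnt=5, r=4 — ok
T1 LOAD — after: cnt=5, r=5 — load
T1 CAS — after: cnt=6, r=5 — ok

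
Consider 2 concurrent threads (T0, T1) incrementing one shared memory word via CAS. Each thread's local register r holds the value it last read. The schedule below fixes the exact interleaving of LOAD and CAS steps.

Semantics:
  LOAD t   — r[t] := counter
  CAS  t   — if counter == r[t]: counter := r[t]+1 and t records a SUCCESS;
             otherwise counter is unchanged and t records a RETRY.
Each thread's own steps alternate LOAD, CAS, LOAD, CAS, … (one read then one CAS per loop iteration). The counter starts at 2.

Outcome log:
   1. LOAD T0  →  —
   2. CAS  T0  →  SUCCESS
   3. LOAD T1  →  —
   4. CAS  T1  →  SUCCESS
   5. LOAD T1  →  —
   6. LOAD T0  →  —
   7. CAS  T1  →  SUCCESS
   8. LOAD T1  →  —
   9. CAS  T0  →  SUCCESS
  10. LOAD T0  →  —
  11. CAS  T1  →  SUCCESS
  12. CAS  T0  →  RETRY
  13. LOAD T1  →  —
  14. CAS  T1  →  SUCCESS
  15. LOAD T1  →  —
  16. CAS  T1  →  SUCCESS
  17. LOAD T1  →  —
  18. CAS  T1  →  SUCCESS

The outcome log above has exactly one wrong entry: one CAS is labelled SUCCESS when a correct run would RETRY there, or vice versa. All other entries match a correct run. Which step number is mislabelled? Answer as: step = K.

Correct run:
1. LOAD T0 → mem=2 r[T0]=2 [LOAD]
2. CAS T0 → mem=3 r[T0]=2 [OK]
3. LOAD T1 → mem=3 r[T1]=3 [LOAD]
4. CAS T1 → mem=4 r[T1]=3 [OK]
5. LOAD T1 → mem=4 r[T1]=4 [LOAD]
6. LOAD T0 → mem=4 r[T0]=4 [LOAD]
7. CAS T1 → mem=5 r[T1]=4 [OK]
8. LOAD T1 → mem=5 r[T1]=5 [LOAD]
9. CAS T0 → mem=5 r[T0]=4 [RETRY]
10. LOAD T0 → mem=5 r[T0]=5 [LOAD]
11. CAS T1 → mem=6 r[T1]=5 [OK]
12. CAS T0 → mem=6 r[T0]=5 [RETRY]
13. LOAD T1 → mem=6 r[T1]=6 [LOAD]
14. CAS T1 → mem=7 r[T1]=6 [OK]
15. LOAD T1 → mem=7 r[T1]=7 [LOAD]
16. CAS T1 → mem=8 r[T1]=7 [OK]
17. LOAD T1 → mem=8 r[T1]=8 [LOAD]
18. CAS T1 → mem=9 r[T1]=8 [OK]
Flip is step 9.

step = 9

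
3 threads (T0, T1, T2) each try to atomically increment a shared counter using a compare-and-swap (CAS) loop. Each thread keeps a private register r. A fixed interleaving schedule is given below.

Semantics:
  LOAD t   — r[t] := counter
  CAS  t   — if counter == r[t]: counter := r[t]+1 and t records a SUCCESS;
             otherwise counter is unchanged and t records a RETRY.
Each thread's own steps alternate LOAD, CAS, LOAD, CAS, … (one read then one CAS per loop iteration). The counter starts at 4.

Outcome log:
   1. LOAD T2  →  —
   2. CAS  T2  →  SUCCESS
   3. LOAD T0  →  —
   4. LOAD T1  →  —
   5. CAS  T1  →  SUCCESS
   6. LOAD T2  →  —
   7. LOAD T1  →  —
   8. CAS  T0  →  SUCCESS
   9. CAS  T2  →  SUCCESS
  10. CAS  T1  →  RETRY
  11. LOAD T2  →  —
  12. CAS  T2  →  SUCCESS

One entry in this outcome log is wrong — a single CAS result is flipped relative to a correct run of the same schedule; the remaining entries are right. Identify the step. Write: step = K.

step = 8

Reference trace:
[1] T2.load  rd  (counter 4, T2.r 4)
[2] T2.cas  hit  (counter 5, T2.r 4)
[3] T0.load  rd  (counter 5, T0.r 5)
[4] T1.load  rd  (counter 5, T1.r 5)
[5] T1.cas  hit  (counter 6, T1.r 5)
[6] T2.load  rd  (counter 6, T2.r 6)
[7] T1.load  rd  (counter 6, T1.r 6)
[8] T0.cas  miss  (counter 6, T0.r 5)
[9] T2.cas  hit  (counter 7, T2.r 6)
[10] T1.cas  miss  (counter 7, T1.r 6)
[11] T2.load  rd  (counter 7, T2.r 7)
[12] T2.cas  hit  (counter 8, T2.r 7)
Flip is step 8.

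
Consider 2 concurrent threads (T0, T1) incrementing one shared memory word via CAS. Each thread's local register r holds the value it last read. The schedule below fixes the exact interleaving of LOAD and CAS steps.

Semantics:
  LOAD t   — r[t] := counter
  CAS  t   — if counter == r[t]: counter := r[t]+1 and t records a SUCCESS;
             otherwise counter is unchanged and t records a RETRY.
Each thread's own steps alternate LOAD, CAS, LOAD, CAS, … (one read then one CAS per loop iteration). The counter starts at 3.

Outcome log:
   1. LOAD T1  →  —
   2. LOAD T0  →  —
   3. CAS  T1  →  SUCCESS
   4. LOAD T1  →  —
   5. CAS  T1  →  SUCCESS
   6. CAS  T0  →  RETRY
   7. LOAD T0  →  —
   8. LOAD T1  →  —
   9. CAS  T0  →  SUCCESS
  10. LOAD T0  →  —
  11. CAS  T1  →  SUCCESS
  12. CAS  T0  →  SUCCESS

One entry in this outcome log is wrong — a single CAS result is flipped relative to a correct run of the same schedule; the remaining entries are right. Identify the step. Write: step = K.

step = 11

Correct run:
T1 LOAD — after: cnt=3, r=3 — load
T0 LOAD — after: cnt=3, r=3 — load
T1 CAS — after: cnt=4, r=3 — ok
T1 LOAD — after: cnt=4, r=4 — load
T1 CAS — after: cnt=5, r=4 — ok
T0 CAS — after: cnt=5, r=3 — retry
T0 LOAD — after: cnt=5, r=5 — load
T1 LOAD — after: cnt=5, r=5 — load
T0 CAS — after: cnt=6, r=5 — ok
T0 LOAD — after: cnt=6, r=6 — load
T1 CAS — after: cnt=6, r=5 — retry
T0 CAS — after: cnt=7, r=6 — ok
Flip is step 11.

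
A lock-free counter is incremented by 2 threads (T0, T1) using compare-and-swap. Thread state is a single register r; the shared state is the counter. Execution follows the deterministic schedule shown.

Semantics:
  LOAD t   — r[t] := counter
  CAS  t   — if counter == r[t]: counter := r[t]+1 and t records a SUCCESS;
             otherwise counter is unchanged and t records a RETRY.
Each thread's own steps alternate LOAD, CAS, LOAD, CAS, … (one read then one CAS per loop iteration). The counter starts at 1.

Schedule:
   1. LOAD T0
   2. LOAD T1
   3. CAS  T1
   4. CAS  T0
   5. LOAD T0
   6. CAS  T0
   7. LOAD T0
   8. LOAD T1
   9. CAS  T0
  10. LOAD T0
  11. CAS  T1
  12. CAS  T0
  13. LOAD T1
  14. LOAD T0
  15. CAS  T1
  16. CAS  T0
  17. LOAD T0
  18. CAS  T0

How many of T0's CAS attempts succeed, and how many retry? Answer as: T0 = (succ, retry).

T0 = (4, 2)

T0 LOAD — after: cnt=1, r=1 — load
T1 LOAD — after: cnt=1, r=1 — load
T1 CAS — after: cnt=2, r=1 — ok
T0 CAS — after: cnt=2, r=1 — retry
T0 LOAD — after: cnt=2, r=2 — load
T0 CAS — after: cnt=3, r=2 — ok
T0 LOAD — after: cnt=3, r=3 — load
T1 LOAD — after: cnt=3, r=3 — load
T0 CAS — after: cnt=4, r=3 — ok
T0 LOAD — after: cnt=4, r=4 — load
T1 CAS — after: cnt=4, r=3 — retry
T0 CAS — after: cnt=5, r=4 — ok
T1 LOAD — after: cnt=5, r=5 — load
T0 LOAD — after: cnt=5, r=5 — load
T1 CAS — after: cnt=6, r=5 — ok
T0 CAS — after: cnt=6, r=5 — retry
T0 LOAD — after: cnt=6, r=6 — load
T0 CAS — after: cnt=7, r=6 — ok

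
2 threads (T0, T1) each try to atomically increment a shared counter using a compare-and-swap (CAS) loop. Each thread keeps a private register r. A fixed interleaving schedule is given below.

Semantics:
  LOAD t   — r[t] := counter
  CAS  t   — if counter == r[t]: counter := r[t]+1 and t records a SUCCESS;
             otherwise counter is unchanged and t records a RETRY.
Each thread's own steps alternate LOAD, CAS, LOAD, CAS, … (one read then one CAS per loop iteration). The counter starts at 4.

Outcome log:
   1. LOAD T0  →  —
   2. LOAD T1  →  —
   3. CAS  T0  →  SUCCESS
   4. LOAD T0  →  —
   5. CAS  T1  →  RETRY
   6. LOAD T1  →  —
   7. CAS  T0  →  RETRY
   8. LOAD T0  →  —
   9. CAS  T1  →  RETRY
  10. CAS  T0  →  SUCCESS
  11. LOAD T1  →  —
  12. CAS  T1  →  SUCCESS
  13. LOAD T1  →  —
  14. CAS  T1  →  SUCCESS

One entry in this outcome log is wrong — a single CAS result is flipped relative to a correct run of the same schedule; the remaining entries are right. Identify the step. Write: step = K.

Reference trace:
   1) LOAD T0:  M=4  r_T0=4
   2) LOAD T1:  M=4  r_T1=4
   3) CAS  T0:  M=5  r_T0=4 ✓
   4) LOAD T0:  M=5  r_T0=5
   5) CAS  T1:  M=5  r_T1=4 ✗
   6) LOAD T1:  M=5  r_T1=5
   7) CAS  T0:  M=6  r_T0=5 ✓
   8) LOAD T0:  M=6  r_T0=6
   9) CAS  T1:  M=6  r_T1=5 ✗
  10) CAS  T0:  M=7  r_T0=6 ✓
  11) LOAD T1:  M=7  r_T1=7
  12) CAS  T1:  M=8  r_T1=7 ✓
  13) LOAD T1:  M=8  r_T1=8
  14) CAS  T1:  M=9  r_T1=8 ✓
Log disagrees first at step 7.

step = 7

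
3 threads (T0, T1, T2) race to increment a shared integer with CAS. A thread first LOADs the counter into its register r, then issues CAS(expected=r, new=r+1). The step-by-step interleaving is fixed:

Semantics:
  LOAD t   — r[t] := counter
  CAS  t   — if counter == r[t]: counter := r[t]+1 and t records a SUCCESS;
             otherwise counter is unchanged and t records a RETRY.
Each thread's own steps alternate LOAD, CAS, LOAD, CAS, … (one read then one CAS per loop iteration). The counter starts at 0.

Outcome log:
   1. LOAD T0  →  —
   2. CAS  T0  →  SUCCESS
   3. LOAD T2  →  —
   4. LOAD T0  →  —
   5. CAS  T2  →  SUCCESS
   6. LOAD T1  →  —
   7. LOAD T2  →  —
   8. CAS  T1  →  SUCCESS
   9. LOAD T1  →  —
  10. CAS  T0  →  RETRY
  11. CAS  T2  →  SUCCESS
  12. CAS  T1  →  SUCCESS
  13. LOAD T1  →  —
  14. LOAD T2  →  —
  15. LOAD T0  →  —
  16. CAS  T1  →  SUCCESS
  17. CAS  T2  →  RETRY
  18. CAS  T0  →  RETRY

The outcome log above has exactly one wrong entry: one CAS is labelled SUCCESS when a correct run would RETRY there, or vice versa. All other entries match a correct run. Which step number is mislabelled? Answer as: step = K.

Reference trace:
step 1: T0 LOAD ⇒ load; ctr=0 reg=0
step 2: T0 CAS ⇒ ok; ctr=1 reg=0
step 3: T2 LOAD ⇒ load; ctr=1 reg=1
step 4: T0 LOAD ⇒ load; ctr=1 reg=1
step 5: T2 CAS ⇒ ok; ctr=2 reg=1
step 6: T1 LOAD ⇒ load; ctr=2 reg=2
step 7: T2 LOAD ⇒ load; ctr=2 reg=2
step 8: T1 CAS ⇒ ok; ctr=3 reg=2
step 9: T1 LOAD ⇒ load; ctr=3 reg=3
step 10: T0 CAS ⇒ retry; ctr=3 reg=1
step 11: T2 CAS ⇒ retry; ctr=3 reg=2
step 12: T1 CAS ⇒ ok; ctr=4 reg=3
step 13: T1 LOAD ⇒ load; ctr=4 reg=4
step 14: T2 LOAD ⇒ load; ctr=4 reg=4
step 15: T0 LOAD ⇒ load; ctr=4 reg=4
step 16: T1 CAS ⇒ ok; ctr=5 reg=4
step 17: T2 CAS ⇒ retry; ctr=5 reg=4
step 18: T0 CAS ⇒ retry; ctr=5 reg=4
Log disagrees first at step 11.

step = 11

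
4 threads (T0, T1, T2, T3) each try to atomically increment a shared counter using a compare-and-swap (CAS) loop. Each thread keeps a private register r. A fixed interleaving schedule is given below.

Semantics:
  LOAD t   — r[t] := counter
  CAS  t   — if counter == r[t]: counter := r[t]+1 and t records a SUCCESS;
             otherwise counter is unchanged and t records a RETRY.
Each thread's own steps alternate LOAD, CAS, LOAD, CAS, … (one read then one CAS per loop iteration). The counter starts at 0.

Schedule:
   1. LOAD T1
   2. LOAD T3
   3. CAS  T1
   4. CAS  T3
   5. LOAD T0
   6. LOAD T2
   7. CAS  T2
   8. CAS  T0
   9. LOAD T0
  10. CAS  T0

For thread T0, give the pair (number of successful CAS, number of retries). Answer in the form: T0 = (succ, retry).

[1] T1.load  rd  (counter 0, T1.r 0)
[2] T3.load  rd  (counter 0, T3.r 0)
[3] T1.cas  hit  (counter 1, T1.r 0)
[4] T3.cas  miss  (counter 1, T3.r 0)
[5] T0.load  rd  (counter 1, T0.r 1)
[6] T2.load  rd  (counter 1, T2.r 1)
[7] T2.cas  hit  (counter 2, T2.r 1)
[8] T0.cas  miss  (counter 2, T0.r 1)
[9] T0.load  rd  (counter 2, T0.r 2)
[10] T0.cas  hit  (counter 3, T0.r 2)

T0 = (1, 1)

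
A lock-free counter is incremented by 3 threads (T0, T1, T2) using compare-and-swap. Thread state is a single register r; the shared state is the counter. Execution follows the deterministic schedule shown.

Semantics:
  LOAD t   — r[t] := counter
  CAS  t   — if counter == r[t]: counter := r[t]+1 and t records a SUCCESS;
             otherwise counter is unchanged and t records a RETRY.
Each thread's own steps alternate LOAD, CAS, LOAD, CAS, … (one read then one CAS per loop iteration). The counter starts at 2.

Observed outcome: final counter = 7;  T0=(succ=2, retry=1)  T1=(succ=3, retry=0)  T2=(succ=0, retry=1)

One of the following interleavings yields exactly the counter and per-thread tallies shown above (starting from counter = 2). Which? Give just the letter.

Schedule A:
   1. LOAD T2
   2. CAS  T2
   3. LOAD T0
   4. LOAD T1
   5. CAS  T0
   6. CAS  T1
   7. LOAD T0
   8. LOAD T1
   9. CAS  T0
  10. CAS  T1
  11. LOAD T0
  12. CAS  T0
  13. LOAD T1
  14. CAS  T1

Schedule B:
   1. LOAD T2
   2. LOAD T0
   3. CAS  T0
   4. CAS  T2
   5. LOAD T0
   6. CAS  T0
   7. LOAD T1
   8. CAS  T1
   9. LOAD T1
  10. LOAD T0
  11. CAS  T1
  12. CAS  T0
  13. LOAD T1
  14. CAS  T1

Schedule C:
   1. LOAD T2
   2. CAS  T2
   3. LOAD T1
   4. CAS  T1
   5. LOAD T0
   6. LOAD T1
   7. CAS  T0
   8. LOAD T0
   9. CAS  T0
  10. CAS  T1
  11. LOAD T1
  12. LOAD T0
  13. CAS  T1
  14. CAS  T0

B

Run B:
   1) LOAD T2:  M=2  r_T2=2
   2) LOAD T0:  M=2  r_T0=2
   3) CAS  T0:  M=3  r_T0=2 ✓
   4) CAS  T2:  M=3  r_T2=2 ✗
   5) LOAD T0:  M=3  r_T0=3
   6) CAS  T0:  M=4  r_T0=3 ✓
   7) LOAD T1:  M=4  r_T1=4
   8) CAS  T1:  M=5  r_T1=4 ✓
   9) LOAD T1:  M=5  r_T1=5
  10) LOAD T0:  M=5  r_T0=5
  11) CAS  T1:  M=6  r_T1=5 ✓
  12) CAS  T0:  M=6  r_T0=5 ✗
  13) LOAD T1:  M=6  r_T1=6
  14) CAS  T1:  M=7  r_T1=6 ✓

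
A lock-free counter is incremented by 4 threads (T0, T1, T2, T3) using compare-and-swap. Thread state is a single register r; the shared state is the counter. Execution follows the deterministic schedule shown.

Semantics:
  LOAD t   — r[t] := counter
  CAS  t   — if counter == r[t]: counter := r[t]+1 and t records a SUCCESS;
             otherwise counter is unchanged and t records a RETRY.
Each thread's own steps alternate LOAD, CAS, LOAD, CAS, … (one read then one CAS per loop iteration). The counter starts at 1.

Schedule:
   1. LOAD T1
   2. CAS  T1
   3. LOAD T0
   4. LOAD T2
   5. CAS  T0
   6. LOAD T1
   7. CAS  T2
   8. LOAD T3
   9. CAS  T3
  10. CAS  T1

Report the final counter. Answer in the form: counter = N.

counter = 4

1. LOAD T1 → mem=1 r[T1]=1 [LOAD]
2. CAS T1 → mem=2 r[T1]=1 [OK]
3. LOAD T0 → mem=2 r[T0]=2 [LOAD]
4. LOAD T2 → mem=2 r[T2]=2 [LOAD]
5. CAS T0 → mem=3 r[T0]=2 [OK]
6. LOAD T1 → mem=3 r[T1]=3 [LOAD]
7. CAS T2 → mem=3 r[T2]=2 [RETRY]
8. LOAD T3 → mem=3 r[T3]=3 [LOAD]
9. CAS T3 → mem=4 r[T3]=3 [OK]
10. CAS T1 → mem=4 r[T1]=3 [RETRY]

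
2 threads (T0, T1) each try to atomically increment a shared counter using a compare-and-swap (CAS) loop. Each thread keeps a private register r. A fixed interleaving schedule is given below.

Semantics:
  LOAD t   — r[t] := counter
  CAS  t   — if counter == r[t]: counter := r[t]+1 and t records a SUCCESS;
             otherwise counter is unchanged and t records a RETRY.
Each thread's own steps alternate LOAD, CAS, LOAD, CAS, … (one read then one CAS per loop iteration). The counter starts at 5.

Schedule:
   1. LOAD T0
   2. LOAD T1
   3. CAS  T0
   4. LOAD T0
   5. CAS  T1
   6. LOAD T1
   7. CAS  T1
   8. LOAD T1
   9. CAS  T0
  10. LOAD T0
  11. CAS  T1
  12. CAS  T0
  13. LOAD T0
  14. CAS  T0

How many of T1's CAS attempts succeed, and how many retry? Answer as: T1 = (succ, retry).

   1) LOAD T0:  M=5  r_T0=5
   2) LOAD T1:  M=5  r_T1=5
   3) CAS  T0:  M=6  r_T0=5 ✓
   4) LOAD T0:  M=6  r_T0=6
   5) CAS  T1:  M=6  r_T1=5 ✗
   6) LOAD T1:  M=6  r_T1=6
   7) CAS  T1:  M=7  r_T1=6 ✓
   8) LOAD T1:  M=7  r_T1=7
   9) CAS  T0:  M=7  r_T0=6 ✗
  10) LOAD T0:  M=7  r_T0=7
  11) CAS  T1:  M=8  r_T1=7 ✓
  12) CAS  T0:  M=8  r_T0=7 ✗
  13) LOAD T0:  M=8  r_T0=8
  14) CAS  T0:  M=9  r_T0=8 ✓

T1 = (2, 1)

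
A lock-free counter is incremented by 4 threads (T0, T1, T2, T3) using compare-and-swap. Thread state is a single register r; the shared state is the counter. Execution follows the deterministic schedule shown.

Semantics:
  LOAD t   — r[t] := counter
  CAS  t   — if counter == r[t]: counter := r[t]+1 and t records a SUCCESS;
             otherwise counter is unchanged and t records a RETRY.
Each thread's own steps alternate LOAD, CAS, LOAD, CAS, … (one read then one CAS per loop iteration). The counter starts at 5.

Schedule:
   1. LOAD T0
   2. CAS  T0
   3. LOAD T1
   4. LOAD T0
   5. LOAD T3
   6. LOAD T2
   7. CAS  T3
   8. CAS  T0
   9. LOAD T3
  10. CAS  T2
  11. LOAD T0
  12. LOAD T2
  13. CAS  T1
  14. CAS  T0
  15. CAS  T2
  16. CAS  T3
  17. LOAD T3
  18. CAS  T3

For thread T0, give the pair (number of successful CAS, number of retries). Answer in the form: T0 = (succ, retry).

   1) LOAD T0:  M=5  r_T0=5
   2) CAS  T0:  M=6  r_T0=5 ✓
   3) LOAD T1:  M=6  r_T1=6
   4) LOAD T0:  M=6  r_T0=6
   5) LOAD T3:  M=6  r_T3=6
   6) LOAD T2:  M=6  r_T2=6
   7) CAS  T3:  M=7  r_T3=6 ✓
   8) CAS  T0:  M=7  r_T0=6 ✗
   9) LOAD T3:  M=7  r_T3=7
  10) CAS  T2:  M=7  r_T2=6 ✗
  11) LOAD T0:  M=7  r_T0=7
  12) LOAD T2:  M=7  r_T2=7
  13) CAS  T1:  M=7  r_T1=6 ✗
  14) CAS  T0:  M=8  r_T0=7 ✓
  15) CAS  T2:  M=8  r_T2=7 ✗
  16) CAS  T3:  M=8  r_T3=7 ✗
  17) LOAD T3:  M=8  r_T3=8
  18) CAS  T3:  M=9  r_T3=8 ✓

T0 = (2, 1)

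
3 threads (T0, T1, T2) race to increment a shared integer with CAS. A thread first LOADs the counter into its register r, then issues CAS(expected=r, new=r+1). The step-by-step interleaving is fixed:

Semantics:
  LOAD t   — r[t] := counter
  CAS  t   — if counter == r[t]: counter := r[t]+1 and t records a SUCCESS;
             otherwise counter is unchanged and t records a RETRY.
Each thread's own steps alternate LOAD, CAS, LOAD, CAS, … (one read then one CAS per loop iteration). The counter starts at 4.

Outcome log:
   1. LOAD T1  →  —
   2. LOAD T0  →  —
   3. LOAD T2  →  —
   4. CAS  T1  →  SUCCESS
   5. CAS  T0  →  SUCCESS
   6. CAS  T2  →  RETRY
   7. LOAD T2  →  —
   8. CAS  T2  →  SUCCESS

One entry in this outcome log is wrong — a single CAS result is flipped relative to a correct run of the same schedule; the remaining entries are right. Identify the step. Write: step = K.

step = 5

Reference trace:
[1] T1.load  rd  (counter 4, T1.r 4)
[2] T0.load  rd  (counter 4, T0.r 4)
[3] T2.load  rd  (counter 4, T2.r 4)
[4] T1.cas  hit  (counter 5, T1.r 4)
[5] T0.cas  miss  (counter 5, T0.r 4)
[6] T2.cas  miss  (counter 5, T2.r 4)
[7] T2.load  rd  (counter 5, T2.r 5)
[8] T2.cas  hit  (counter 6, T2.r 5)
Flip is step 5.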